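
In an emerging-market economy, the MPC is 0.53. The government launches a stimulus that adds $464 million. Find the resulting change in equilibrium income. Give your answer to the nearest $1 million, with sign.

Government-spending multiplier = 1/(1 − MPC) = 1/(1 − 0.53) = 1/0.47 ≈ 2.128.
ΔY = k × ΔG = (+$464 million) / 0.47 ≈ +$987 million.

+$987 million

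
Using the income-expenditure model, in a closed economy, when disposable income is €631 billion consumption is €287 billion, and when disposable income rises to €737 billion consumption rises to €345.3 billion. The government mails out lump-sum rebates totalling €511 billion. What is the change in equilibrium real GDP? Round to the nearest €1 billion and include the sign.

+€625 billion

MPC = ΔC/ΔYd = (345.3 − 287)/(737 − 631) = 58.3/106 = 0.55.
A lump-sum tax change of −€511 billion shifts disposable income by +€511 billion; first-round consumption changes by −c × ΔT = −0.55 × (−€511 billion) = +€281.05 billion.
Expenditure multiplier = 1/(1 − MPC) = 1/(1 − 0.55) = 1/0.45 ≈ 2.222.
The tax multiplier is −c × k ≈ −1.222, so ΔY = k × (−c·ΔT) = (+€281.05 billion) / 0.45 ≈ +€625 billion.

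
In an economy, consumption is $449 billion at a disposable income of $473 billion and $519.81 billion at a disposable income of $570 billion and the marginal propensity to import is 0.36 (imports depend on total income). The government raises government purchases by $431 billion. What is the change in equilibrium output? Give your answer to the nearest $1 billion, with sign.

+$684 billion

MPC = ΔC/ΔYd = (519.81 − 449)/(570 − 473) = 70.81/97 = 0.73.
Spending multiplier = 1/(1 − c + m) = 1/(1 − 0.73 + 0.36) = 1/0.63 ≈ 1.587.
ΔY = k × ΔG = (+$431 billion) / 0.63 ≈ +$684 billion.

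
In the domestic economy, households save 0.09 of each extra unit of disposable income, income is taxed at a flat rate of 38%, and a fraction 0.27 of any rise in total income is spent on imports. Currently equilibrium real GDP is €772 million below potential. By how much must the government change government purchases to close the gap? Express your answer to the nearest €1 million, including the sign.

+€545 million

MPC = 1 − MPS = 1 − 0.09 = 0.91.
Spending multiplier = 1/(1 − c(1−t) + m) = 1/(1 − 0.91×0.62 + 0.27) = 1/0.7058 ≈ 1.417.
Need ΔY = +€772 million, so ΔG = ΔY/k = (+€772 million) × 0.7058 ≈ +€545 million.
The government should increase government purchases by €545 million.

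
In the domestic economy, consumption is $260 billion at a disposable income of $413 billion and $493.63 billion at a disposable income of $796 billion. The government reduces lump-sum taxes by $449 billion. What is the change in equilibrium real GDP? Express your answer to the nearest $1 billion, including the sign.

MPC = ΔC/ΔYd = (493.63 − 260)/(796 − 413) = 233.63/383 = 0.61.
A lump-sum tax change of −$449 billion shifts disposable income by +$449 billion; first-round consumption changes by −c × ΔT = −0.61 × (−$449 billion) = +$273.89 billion.
Expenditure multiplier = 1/(1 − MPC) = 1/(1 − 0.61) = 1/0.39 ≈ 2.564.
The tax multiplier is −c × k ≈ −1.564, so ΔY = k × (−c·ΔT) = (+$273.89 billion) / 0.39 ≈ +$702 billion.

+$702 billion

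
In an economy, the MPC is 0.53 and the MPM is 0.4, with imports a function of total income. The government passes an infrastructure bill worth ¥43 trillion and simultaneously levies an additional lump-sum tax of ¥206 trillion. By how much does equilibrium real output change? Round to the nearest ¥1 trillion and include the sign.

−¥76 trillion

Expenditure multiplier = 1/(1 − c + m) = 1/(1 − 0.53 + 0.4) = 1/0.87 ≈ 1.149.
ΔG contributes k·ΔG = (+¥43 trillion) / 0.87 ≈ +¥49.4 trillion.
ΔT of +¥206 trillion changes first-round spending by −c·ΔT = −¥109.18 trillion, contributing k·(−c·ΔT) = (−¥109.18 trillion) / 0.87 ≈ −¥125.5 trillion.
Net ΔY = k(ΔG − c·ΔT) = (−¥66.18 trillion) / 0.87 ≈ −¥76 trillion.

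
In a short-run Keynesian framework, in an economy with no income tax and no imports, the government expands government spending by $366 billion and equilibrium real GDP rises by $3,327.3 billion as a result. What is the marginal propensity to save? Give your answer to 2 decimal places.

0.11

Implied spending multiplier k = ΔY/ΔG = 3,327.3/366 ≈ 9.091.
Since k = 1/(1 − MPC), MPC = 1 − 1/k = 1 − ΔG/ΔY = 1 − 366/3,327.3 ≈ 0.89.
MPS = 1 − MPC = 0.11.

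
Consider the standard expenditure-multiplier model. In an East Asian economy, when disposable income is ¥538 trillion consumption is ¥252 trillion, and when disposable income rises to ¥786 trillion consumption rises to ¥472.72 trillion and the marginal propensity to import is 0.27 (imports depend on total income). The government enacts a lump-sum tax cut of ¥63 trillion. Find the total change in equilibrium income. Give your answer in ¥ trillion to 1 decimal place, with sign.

MPC = ΔC/ΔYd = (472.72 − 252)/(786 − 538) = 220.72/248 = 0.89.
A lump-sum tax change of −¥63 trillion shifts disposable income by +¥63 trillion; first-round consumption changes by −c × ΔT = −0.89 × (−¥63 trillion) = +¥56.07 trillion.
Expenditure multiplier = 1/(1 − c + m) = 1/(1 − 0.89 + 0.27) = 1/0.38 ≈ 2.632.
The tax multiplier is −c × k ≈ −2.342, so ΔY = k × (−c·ΔT) = (+¥56.07 trillion) / 0.38 ≈ +¥147.6 trillion.

+¥147.6 trillion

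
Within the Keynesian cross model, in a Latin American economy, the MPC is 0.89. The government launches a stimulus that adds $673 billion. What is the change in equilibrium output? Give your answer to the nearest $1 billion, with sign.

Expenditure multiplier = 1/(1 − MPC) = 1/(1 − 0.89) = 1/0.11 ≈ 9.091.
ΔY = k × ΔG = (+$673 billion) / 0.11 ≈ +$6,118 billion.

+$6,118 billion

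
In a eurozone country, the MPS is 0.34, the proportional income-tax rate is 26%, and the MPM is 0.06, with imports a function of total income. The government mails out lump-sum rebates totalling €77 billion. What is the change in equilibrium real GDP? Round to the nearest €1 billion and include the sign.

+€89 billion

MPC = 1 − MPS = 1 − 0.34 = 0.66.
A lump-sum tax change of −€77 billion shifts disposable income by +€77 billion; first-round consumption changes by −c × ΔT = −0.66 × (−€77 billion) = +€50.82 billion.
Expenditure multiplier = 1/(1 − c(1−t) + m) = 1/(1 − 0.66×0.74 + 0.06) = 1/0.5716 ≈ 1.749.
The tax multiplier is −c × k ≈ −1.155, so ΔY = k × (−c·ΔT) = (+€50.82 billion) / 0.5716 ≈ +€89 billion.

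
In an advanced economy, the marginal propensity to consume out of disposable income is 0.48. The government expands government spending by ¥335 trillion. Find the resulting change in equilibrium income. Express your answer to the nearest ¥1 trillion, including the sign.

Expenditure multiplier = 1/(1 − MPC) = 1/(1 − 0.48) = 1/0.52 ≈ 1.923.
ΔY = k × ΔG = (+¥335 trillion) / 0.52 ≈ +¥644 trillion.

+¥644 trillion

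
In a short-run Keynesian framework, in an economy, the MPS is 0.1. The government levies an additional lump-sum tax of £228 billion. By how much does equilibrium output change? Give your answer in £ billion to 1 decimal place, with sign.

−£2,052.0 billion

MPC = 1 − MPS = 1 − 0.1 = 0.9.
A lump-sum tax change of +£228 billion shifts disposable income by −£228 billion; first-round consumption changes by −c × ΔT = −0.9 × (+£228 billion) = −£205.2 billion.
Expenditure multiplier = 1/(1 − MPC) = 1/(1 − 0.9) = 1/0.1 = 10.
The tax multiplier is −c × k = −9, so ΔY = k × (−c·ΔT) = (−£205.2 billion) / 0.1 = −£2,052 billion.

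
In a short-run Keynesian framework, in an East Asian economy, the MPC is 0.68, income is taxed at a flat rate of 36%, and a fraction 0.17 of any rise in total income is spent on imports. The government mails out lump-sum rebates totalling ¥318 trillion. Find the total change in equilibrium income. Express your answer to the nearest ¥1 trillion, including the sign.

A lump-sum tax change of −¥318 trillion shifts disposable income by +¥318 trillion; first-round consumption changes by −c × ΔT = −0.68 × (−¥318 trillion) = +¥216.24 trillion.
Expenditure multiplier = 1/(1 − c(1−t) + m) = 1/(1 − 0.68×0.64 + 0.17) = 1/0.7348 ≈ 1.361.
The tax multiplier is −c × k ≈ −0.925, so ΔY = k × (−c·ΔT) = (+¥216.24 trillion) / 0.7348 ≈ +¥294 trillion.

+¥294 trillion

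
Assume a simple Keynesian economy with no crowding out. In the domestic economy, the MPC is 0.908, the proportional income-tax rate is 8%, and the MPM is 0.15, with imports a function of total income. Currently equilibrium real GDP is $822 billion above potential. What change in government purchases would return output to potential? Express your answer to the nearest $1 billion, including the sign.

−$259 billion

Spending multiplier = 1/(1 − c(1−t) + m) = 1/(1 − 0.908×0.92 + 0.15) = 1/0.31464 ≈ 3.178.
Need ΔY = −$822 billion, so ΔG = ΔY/k = (−$822 billion) × 0.31464 ≈ −$259 billion.
The government should cut government purchases by $259 billion.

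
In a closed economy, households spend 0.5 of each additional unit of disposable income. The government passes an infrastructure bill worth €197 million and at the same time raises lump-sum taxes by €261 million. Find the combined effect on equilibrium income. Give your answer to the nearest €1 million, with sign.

Expenditure multiplier = 1/(1 − MPC) = 1/(1 − 0.5) = 1/0.5 = 2.
ΔG contributes k·ΔG = (+€197 million) / 0.5 = +€394 million.
ΔT of +€261 million changes first-round spending by −c·ΔT = −€130.5 million, contributing k·(−c·ΔT) = (−€130.5 million) / 0.5 = −€261 million.
Net ΔY = k(ΔG − c·ΔT) = (+€66.5 million) / 0.5 = +€133 million.

+€133 million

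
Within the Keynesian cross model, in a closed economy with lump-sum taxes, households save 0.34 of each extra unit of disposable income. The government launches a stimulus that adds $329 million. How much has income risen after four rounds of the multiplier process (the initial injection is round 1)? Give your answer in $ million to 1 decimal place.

$784.0 million

MPC = 1 − MPS = 1 − 0.34 = 0.66.
Round 1 adds ΔG = $329 million; each later round is MPC = 0.66 times the previous.
After 4 rounds: 329 + 217.14 + 143.3124 + 94.586184 = ΔG·(1 − c^4)/(1 − c) = 329 × (1 − 0.18974736)/0.34 ≈ $784 million.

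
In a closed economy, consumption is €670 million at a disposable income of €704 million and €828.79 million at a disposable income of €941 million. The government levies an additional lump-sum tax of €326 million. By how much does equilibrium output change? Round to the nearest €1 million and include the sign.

MPC = ΔC/ΔYd = (828.79 − 670)/(941 − 704) = 158.79/237 = 0.67.
A lump-sum tax change of +€326 million shifts disposable income by −€326 million; first-round consumption changes by −c × ΔT = −0.67 × (+€326 million) = −€218.42 million.
Expenditure multiplier = 1/(1 − MPC) = 1/(1 − 0.67) = 1/0.33 ≈ 3.03.
The tax multiplier is −c × k ≈ −2.03, so ΔY = k × (−c·ΔT) = (−€218.42 million) / 0.33 ≈ −€662 million.

−€662 million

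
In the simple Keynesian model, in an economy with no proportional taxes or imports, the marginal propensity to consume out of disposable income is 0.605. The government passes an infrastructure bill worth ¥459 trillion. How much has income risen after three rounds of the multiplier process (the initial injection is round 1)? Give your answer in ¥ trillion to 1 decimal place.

¥904.7 trillion

Round 1 adds ΔG = ¥459 trillion; each later round is MPC = 0.605 times the previous.
After 3 rounds: 459 + 277.695 + 168.005475 = ΔG·(1 − c^3)/(1 − c) = 459 × (1 − 0.221445125)/0.395 ≈ ¥904.7 trillion.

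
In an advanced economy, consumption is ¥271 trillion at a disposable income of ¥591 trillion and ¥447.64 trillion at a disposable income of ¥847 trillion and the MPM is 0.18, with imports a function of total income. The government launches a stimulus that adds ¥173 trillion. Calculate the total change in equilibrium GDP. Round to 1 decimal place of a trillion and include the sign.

MPC = ΔC/ΔYd = (447.64 − 271)/(847 − 591) = 176.64/256 = 0.69.
Government-spending multiplier = 1/(1 − c + m) = 1/(1 − 0.69 + 0.18) = 1/0.49 ≈ 2.041.
ΔY = k × ΔG = (+¥173 trillion) / 0.49 ≈ +¥353.1 trillion.

+¥353.1 trillion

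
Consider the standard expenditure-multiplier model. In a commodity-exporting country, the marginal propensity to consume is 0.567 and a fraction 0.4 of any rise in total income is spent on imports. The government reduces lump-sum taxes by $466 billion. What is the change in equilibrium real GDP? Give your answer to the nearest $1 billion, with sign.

A lump-sum tax change of −$466 billion shifts disposable income by +$466 billion; first-round consumption changes by −c × ΔT = −0.567 × (−$466 billion) = +$264.222 billion.
Expenditure multiplier = 1/(1 − c + m) = 1/(1 − 0.567 + 0.4) = 1/0.833 ≈ 1.2.
The tax multiplier is −c × k ≈ −0.681, so ΔY = k × (−c·ΔT) = (+$264.222 billion) / 0.833 ≈ +$317 billion.

+$317 billion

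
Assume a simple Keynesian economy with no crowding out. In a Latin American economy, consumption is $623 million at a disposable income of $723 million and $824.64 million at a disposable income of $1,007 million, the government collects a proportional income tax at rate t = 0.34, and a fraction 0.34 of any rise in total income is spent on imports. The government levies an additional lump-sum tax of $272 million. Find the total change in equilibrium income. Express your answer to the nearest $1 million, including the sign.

MPC = ΔC/ΔYd = (824.64 − 623)/(1,007 − 723) = 201.64/284 = 0.71.
A lump-sum tax change of +$272 million shifts disposable income by −$272 million; first-round consumption changes by −c × ΔT = −0.71 × (+$272 million) = −$193.12 million.
Expenditure multiplier = 1/(1 − c(1−t) + m) = 1/(1 − 0.71×0.66 + 0.34) = 1/0.8714 ≈ 1.148.
The tax multiplier is −c × k ≈ −0.815, so ΔY = k × (−c·ΔT) = (−$193.12 million) / 0.8714 ≈ −$222 million.

−$222 million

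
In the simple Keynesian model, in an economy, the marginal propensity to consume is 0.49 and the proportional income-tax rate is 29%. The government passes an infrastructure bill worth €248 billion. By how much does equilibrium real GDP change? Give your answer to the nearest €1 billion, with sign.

Expenditure multiplier = 1/(1 − c(1−t)) = 1/(1 − 0.49×0.71) = 1/0.6521 ≈ 1.534.
ΔY = k × ΔG = (+€248 billion) / 0.6521 ≈ +€380 billion.

+€380 billion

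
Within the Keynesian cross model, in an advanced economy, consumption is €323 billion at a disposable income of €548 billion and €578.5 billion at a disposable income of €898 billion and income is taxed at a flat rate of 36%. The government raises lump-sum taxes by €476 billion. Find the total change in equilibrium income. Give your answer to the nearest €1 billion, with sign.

MPC = ΔC/ΔYd = (578.5 − 323)/(898 − 548) = 255.5/350 = 0.73.
A lump-sum tax change of +€476 billion shifts disposable income by −€476 billion; first-round consumption changes by −c × ΔT = −0.73 × (+€476 billion) = −€347.48 billion.
Expenditure multiplier = 1/(1 − c(1−t)) = 1/(1 − 0.73×0.64) = 1/0.5328 ≈ 1.877.
The tax multiplier is −c × k ≈ −1.37, so ΔY = k × (−c·ΔT) = (−€347.48 billion) / 0.5328 ≈ −€652 billion.

−€652 billion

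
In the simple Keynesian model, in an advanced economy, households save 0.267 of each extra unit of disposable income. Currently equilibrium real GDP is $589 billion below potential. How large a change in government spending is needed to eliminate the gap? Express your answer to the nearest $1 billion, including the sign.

MPC = 1 − MPS = 1 − 0.267 = 0.733.
Spending multiplier = 1/(1 − MPC) = 1/(1 − 0.733) = 1/0.267 ≈ 3.745.
Need ΔY = +$589 billion, so ΔG = ΔY/k = (+$589 billion) × 0.267 ≈ +$157 billion.
The government should increase government spending by $157 billion.

+$157 billion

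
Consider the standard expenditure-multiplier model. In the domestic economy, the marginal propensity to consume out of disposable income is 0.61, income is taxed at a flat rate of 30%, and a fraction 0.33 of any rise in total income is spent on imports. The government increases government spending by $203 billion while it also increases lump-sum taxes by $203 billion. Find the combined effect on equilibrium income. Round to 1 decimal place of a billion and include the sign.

+$87.7 billion

Expenditure multiplier = 1/(1 − c(1−t) + m) = 1/(1 − 0.61×0.7 + 0.33) = 1/0.903 ≈ 1.107.
ΔG contributes k·ΔG = (+$203 billion) / 0.903 ≈ +$224.8 billion.
ΔT of +$203 billion changes first-round spending by −c·ΔT = −$123.83 billion, contributing k·(−c·ΔT) = (−$123.83 billion) / 0.903 ≈ −$137.1 billion.
Net ΔY = k(ΔG − c·ΔT) = (+$79.17 billion) / 0.903 ≈ +$87.7 billion.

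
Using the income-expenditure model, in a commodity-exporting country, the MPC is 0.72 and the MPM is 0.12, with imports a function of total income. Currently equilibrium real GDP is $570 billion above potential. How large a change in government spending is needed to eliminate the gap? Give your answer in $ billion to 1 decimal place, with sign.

Spending multiplier = 1/(1 − c + m) = 1/(1 − 0.72 + 0.12) = 1/0.4 = 2.5.
Need ΔY = −$570 billion, so ΔG = ΔY/k = (−$570 billion) × 0.4 = −$228 billion.
The government should cut government spending by $228 billion.

−$228.0 billion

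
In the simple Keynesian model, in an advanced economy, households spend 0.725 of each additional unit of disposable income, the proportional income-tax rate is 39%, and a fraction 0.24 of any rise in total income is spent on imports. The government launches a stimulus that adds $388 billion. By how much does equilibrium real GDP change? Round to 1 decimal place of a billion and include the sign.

+$486.4 billion

Expenditure multiplier = 1/(1 − c(1−t) + m) = 1/(1 − 0.725×0.61 + 0.24) = 1/0.79775 ≈ 1.254.
ΔY = k × ΔG = (+$388 billion) / 0.79775 ≈ +$486.4 billion.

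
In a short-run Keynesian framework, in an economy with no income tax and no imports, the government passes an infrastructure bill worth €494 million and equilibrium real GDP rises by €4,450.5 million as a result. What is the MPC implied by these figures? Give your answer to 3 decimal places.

Implied spending multiplier k = ΔY/ΔG = 4,450.5/494 ≈ 9.0091.
Since k = 1/(1 − MPC), MPC = 1 − 1/k = 1 − ΔG/ΔY = 1 − 494/4,450.5 ≈ 0.889.

0.889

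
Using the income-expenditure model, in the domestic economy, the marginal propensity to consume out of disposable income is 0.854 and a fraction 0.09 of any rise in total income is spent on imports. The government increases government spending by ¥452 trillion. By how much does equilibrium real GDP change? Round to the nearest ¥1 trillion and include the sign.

Government-spending multiplier = 1/(1 − c + m) = 1/(1 − 0.854 + 0.09) = 1/0.236 ≈ 4.237.
ΔY = k × ΔG = (+¥452 trillion) / 0.236 ≈ +¥1,915 trillion.

+¥1,915 trillion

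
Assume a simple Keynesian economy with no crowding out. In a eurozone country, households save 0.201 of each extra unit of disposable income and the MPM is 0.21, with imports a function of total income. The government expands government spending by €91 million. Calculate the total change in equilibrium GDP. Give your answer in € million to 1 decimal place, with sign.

MPC = 1 − MPS = 1 − 0.201 = 0.799.
Expenditure multiplier = 1/(1 − c + m) = 1/(1 − 0.799 + 0.21) = 1/0.411 ≈ 2.433.
ΔY = k × ΔG = (+€91 million) / 0.411 ≈ +€221.4 million.

+€221.4 million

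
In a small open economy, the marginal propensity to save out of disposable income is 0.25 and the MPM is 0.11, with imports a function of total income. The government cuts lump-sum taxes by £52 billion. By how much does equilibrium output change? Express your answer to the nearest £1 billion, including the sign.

MPC = 1 − MPS = 1 − 0.25 = 0.75.
A lump-sum tax change of −£52 billion shifts disposable income by +£52 billion; first-round consumption changes by −c × ΔT = −0.75 × (−£52 billion) = +£39 billion.
Expenditure multiplier = 1/(1 − c + m) = 1/(1 − 0.75 + 0.11) = 1/0.36 ≈ 2.778.
The tax multiplier is −c × k ≈ −2.083, so ΔY = k × (−c·ΔT) = (+£39 billion) / 0.36 ≈ +£108 billion.

+£108 billion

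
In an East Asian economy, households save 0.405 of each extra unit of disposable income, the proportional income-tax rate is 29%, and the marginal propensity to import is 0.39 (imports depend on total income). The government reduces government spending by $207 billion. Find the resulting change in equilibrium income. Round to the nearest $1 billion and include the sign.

−$214 billion

MPC = 1 − MPS = 1 − 0.405 = 0.595.
Spending multiplier = 1/(1 − c(1−t) + m) = 1/(1 − 0.595×0.71 + 0.39) = 1/0.96755 ≈ 1.034.
ΔY = k × ΔG = (−$207 billion) / 0.96755 ≈ −$214 billion.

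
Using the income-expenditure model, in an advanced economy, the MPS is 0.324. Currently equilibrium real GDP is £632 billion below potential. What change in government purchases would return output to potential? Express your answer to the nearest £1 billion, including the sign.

MPC = 1 − MPS = 1 − 0.324 = 0.676.
Spending multiplier = 1/(1 − MPC) = 1/(1 − 0.676) = 1/0.324 ≈ 3.086.
Need ΔY = +£632 billion, so ΔG = ΔY/k = (+£632 billion) × 0.324 ≈ +£205 billion.
The government should increase government purchases by £205 billion.

+£205 billion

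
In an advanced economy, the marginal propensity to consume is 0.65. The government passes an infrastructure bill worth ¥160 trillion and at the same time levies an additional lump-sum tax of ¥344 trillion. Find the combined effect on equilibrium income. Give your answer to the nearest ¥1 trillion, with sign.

Expenditure multiplier = 1/(1 − MPC) = 1/(1 − 0.65) = 1/0.35 ≈ 2.857.
ΔG contributes k·ΔG = (+¥160 trillion) / 0.35 ≈ +¥457.1 trillion.
ΔT of +¥344 trillion changes first-round spending by −c·ΔT = −¥223.6 trillion, contributing k·(−c·ΔT) = (−¥223.6 trillion) / 0.35 ≈ −¥638.9 trillion.
Net ΔY = k(ΔG − c·ΔT) = (−¥63.6 trillion) / 0.35 ≈ −¥182 trillion.

−¥182 trillion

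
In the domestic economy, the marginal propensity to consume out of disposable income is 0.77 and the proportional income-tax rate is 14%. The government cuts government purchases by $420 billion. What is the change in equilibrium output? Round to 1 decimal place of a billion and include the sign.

−$1,243.3 billion

Spending multiplier = 1/(1 − c(1−t)) = 1/(1 − 0.77×0.86) = 1/0.3378 ≈ 2.96.
ΔY = k × ΔG = (−$420 billion) / 0.3378 ≈ −$1,243.3 billion.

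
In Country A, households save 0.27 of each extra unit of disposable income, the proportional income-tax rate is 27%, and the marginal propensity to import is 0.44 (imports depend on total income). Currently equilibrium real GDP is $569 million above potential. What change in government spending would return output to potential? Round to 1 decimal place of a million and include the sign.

−$516.1 million

MPC = 1 − MPS = 1 − 0.27 = 0.73.
Spending multiplier = 1/(1 − c(1−t) + m) = 1/(1 − 0.73×0.73 + 0.44) = 1/0.9071 ≈ 1.102.
Need ΔY = −$569 million, so ΔG = ΔY/k = (−$569 million) × 0.9071 ≈ −$516.1 million.
The government should cut government spending by $516.1 million.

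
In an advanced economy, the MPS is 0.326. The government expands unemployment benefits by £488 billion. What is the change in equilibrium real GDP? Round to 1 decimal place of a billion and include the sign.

+£1,008.9 billion

MPC = 1 − MPS = 1 − 0.326 = 0.674.
The transfer change shifts disposable income by +£488 billion, so first-round consumption changes by c·ΔTR = 0.674 × (+£488 billion) = +£328.912 billion.
Expenditure multiplier = 1/(1 − MPC) = 1/(1 − 0.674) = 1/0.326 ≈ 3.067.
The transfer multiplier is c × k ≈ 2.067, so ΔY = k × (c·ΔTR) = (+£328.912 billion) / 0.326 ≈ +£1,008.9 billion.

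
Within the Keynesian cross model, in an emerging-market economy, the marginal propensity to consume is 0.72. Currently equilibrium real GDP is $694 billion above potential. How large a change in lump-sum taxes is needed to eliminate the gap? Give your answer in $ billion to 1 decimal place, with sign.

+$269.9 billion

Spending multiplier = 1/(1 − MPC) = 1/(1 − 0.72) = 1/0.28 ≈ 3.571.
Tax multiplier = −c·k = −0.72/0.28 ≈ −2.571. Need ΔY = −$694 billion, so ΔT = ΔY/(−c·k) = −(−$694 billion) × 0.28 / 0.72 ≈ +$269.9 billion.
The government should raise lump-sum taxes by $269.9 billion.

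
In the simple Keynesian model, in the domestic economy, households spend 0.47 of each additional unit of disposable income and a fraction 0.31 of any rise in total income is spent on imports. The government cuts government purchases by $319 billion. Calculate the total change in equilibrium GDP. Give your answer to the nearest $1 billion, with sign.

Expenditure multiplier = 1/(1 − c + m) = 1/(1 − 0.47 + 0.31) = 1/0.84 ≈ 1.19.
ΔY = k × ΔG = (−$319 billion) / 0.84 ≈ −$380 billion.

−$380 billion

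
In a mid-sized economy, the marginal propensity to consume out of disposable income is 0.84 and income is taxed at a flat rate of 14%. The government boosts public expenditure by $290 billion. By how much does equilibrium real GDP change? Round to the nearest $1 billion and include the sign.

+$1,045 billion

Spending multiplier = 1/(1 − c(1−t)) = 1/(1 − 0.84×0.86) = 1/0.2776 ≈ 3.602.
ΔY = k × ΔG = (+$290 billion) / 0.2776 ≈ +$1,045 billion.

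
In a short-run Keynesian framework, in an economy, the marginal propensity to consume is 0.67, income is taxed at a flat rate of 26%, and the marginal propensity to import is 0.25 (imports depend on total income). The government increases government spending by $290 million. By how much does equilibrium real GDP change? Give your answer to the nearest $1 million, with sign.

+$385 million

Spending multiplier = 1/(1 − c(1−t) + m) = 1/(1 − 0.67×0.74 + 0.25) = 1/0.7542 ≈ 1.326.
ΔY = k × ΔG = (+$290 million) / 0.7542 ≈ +$385 million.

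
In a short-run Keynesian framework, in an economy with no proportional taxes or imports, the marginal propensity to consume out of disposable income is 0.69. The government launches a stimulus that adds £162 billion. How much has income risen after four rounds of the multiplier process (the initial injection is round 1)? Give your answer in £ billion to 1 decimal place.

Round 1 adds ΔG = £162 billion; each later round is MPC = 0.69 times the previous.
After 4 rounds: 162 + 111.78 + 77.1282 + 53.218458 = ΔG·(1 − c^4)/(1 − c) = 162 × (1 − 0.22667121)/0.31 ≈ £404.1 billion.

£404.1 billion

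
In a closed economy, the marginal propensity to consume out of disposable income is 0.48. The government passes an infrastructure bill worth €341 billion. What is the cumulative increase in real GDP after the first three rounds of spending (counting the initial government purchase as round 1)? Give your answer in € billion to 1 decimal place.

€583.2 billion

Round 1 adds ΔG = €341 billion; each later round is MPC = 0.48 times the previous.
After 3 rounds: 341 + 163.68 + 78.5664 = ΔG·(1 − c^3)/(1 − c) = 341 × (1 − 0.110592)/0.52 ≈ €583.2 billion.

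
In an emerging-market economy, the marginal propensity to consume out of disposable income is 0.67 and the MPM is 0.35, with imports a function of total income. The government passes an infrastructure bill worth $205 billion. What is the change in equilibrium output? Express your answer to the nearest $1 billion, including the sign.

+$301 billion

Government-spending multiplier = 1/(1 − c + m) = 1/(1 − 0.67 + 0.35) = 1/0.68 ≈ 1.471.
ΔY = k × ΔG = (+$205 billion) / 0.68 ≈ +$301 billion.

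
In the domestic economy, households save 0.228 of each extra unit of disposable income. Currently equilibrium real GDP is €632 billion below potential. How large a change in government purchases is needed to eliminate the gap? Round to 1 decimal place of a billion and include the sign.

MPC = 1 − MPS = 1 − 0.228 = 0.772.
Spending multiplier = 1/(1 − MPC) = 1/(1 − 0.772) = 1/0.228 ≈ 4.386.
Need ΔY = +€632 billion, so ΔG = ΔY/k = (+€632 billion) × 0.228 ≈ +€144.1 billion.
The government should increase government purchases by €144.1 billion.

+€144.1 billion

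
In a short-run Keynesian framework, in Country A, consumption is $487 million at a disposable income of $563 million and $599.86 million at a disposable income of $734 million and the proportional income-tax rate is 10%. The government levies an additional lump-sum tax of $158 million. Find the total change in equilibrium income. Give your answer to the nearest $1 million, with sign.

−$257 million

MPC = ΔC/ΔYd = (599.86 − 487)/(734 − 563) = 112.86/171 = 0.66.
A lump-sum tax change of +$158 million shifts disposable income by −$158 million; first-round consumption changes by −c × ΔT = −0.66 × (+$158 million) = −$104.28 million.
Expenditure multiplier = 1/(1 − c(1−t)) = 1/(1 − 0.66×0.9) = 1/0.406 ≈ 2.463.
The tax multiplier is −c × k ≈ −1.626, so ΔY = k × (−c·ΔT) = (−$104.28 million) / 0.406 ≈ −$257 million.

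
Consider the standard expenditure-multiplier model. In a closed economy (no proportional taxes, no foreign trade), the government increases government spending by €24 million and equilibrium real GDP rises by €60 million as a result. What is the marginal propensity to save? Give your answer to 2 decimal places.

0.40

Implied spending multiplier k = ΔY/ΔG = 60/24 = 2.5.
Since k = 1/(1 − MPC), MPC = 1 − 1/k = 1 − ΔG/ΔY = 1 − 24/60 = 0.60.
MPS = 1 − MPC = 0.40.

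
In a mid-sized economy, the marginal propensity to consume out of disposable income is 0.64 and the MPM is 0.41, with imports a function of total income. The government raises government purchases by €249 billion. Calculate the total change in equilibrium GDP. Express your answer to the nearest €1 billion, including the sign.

+€323 billion

Spending multiplier = 1/(1 − c + m) = 1/(1 − 0.64 + 0.41) = 1/0.77 ≈ 1.299.
ΔY = k × ΔG = (+€249 billion) / 0.77 ≈ +€323 billion.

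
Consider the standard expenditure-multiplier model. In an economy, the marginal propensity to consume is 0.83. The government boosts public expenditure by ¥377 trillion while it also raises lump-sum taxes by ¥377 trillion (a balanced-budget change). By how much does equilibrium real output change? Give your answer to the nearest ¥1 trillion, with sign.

+¥377 trillion

Expenditure multiplier = 1/(1 − MPC) = 1/(1 − 0.83) = 1/0.17 ≈ 5.882.
ΔG contributes k·ΔG = (+¥377 trillion) / 0.17 ≈ +¥2,217.6 trillion.
ΔT of +¥377 trillion changes first-round spending by −c·ΔT = −¥312.91 trillion, contributing k·(−c·ΔT) = (−¥312.91 trillion) / 0.17 ≈ −¥1,840.6 trillion.
With ΔG = ΔT and no other leakages, the balanced-budget multiplier is 1, so ΔY = ΔG = +¥377 trillion.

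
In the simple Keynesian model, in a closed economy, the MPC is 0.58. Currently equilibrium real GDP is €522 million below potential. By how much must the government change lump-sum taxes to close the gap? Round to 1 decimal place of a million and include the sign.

Spending multiplier = 1/(1 − MPC) = 1/(1 − 0.58) = 1/0.42 ≈ 2.381.
Tax multiplier = −c·k = −0.58/0.42 ≈ −1.381. Need ΔY = +€522 million, so ΔT = ΔY/(−c·k) = −(+€522 million) × 0.42 / 0.58 = −€378 million.
The government should cut lump-sum taxes by €378 million.

−€378.0 million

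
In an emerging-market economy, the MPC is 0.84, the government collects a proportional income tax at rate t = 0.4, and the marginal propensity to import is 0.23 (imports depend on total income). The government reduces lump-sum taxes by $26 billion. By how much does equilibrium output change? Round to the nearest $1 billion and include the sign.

A lump-sum tax change of −$26 billion shifts disposable income by +$26 billion; first-round consumption changes by −c × ΔT = −0.84 × (−$26 billion) = +$21.84 billion.
Expenditure multiplier = 1/(1 − c(1−t) + m) = 1/(1 − 0.84×0.6 + 0.23) = 1/0.726 ≈ 1.377.
The tax multiplier is −c × k ≈ −1.157, so ΔY = k × (−c·ΔT) = (+$21.84 billion) / 0.726 ≈ +$30 billion.

+$30 billion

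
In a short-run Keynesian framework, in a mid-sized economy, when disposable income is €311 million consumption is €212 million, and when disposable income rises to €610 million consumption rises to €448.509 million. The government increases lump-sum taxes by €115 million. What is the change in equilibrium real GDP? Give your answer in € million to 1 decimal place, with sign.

MPC = ΔC/ΔYd = (448.509 − 212)/(610 − 311) = 236.509/299 = 0.791.
A lump-sum tax change of +€115 million shifts disposable income by −€115 million; first-round consumption changes by −c × ΔT = −0.791 × (+€115 million) = −€90.965 million.
Expenditure multiplier = 1/(1 − MPC) = 1/(1 − 0.791) = 1/0.209 ≈ 4.785.
The tax multiplier is −c × k ≈ −3.785, so ΔY = k × (−c·ΔT) = (−€90.965 million) / 0.209 ≈ −€435.2 million.

−€435.2 million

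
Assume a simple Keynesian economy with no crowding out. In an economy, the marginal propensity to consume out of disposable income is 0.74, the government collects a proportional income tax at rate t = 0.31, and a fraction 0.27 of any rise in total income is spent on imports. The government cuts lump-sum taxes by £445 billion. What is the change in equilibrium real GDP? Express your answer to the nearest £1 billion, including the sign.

+£434 billion

A lump-sum tax change of −£445 billion shifts disposable income by +£445 billion; first-round consumption changes by −c × ΔT = −0.74 × (−£445 billion) = +£329.3 billion.
Expenditure multiplier = 1/(1 − c(1−t) + m) = 1/(1 − 0.74×0.69 + 0.27) = 1/0.7594 ≈ 1.317.
The tax multiplier is −c × k ≈ −0.974, so ΔY = k × (−c·ΔT) = (+£329.3 billion) / 0.7594 ≈ +£434 billion.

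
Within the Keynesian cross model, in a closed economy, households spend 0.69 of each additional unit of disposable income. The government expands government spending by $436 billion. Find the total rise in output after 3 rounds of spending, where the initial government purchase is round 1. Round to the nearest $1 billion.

Round 1 adds ΔG = $436 billion; each later round is MPC = 0.69 times the previous.
After 3 rounds: 436 + 300.84 + 207.5796 = ΔG·(1 − c^3)/(1 − c) = 436 × (1 − 0.328509)/0.31 ≈ $944 billion.

$944 billion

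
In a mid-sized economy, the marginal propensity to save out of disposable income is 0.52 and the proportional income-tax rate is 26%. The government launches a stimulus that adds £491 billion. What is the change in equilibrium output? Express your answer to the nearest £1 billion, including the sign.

+£761 billion

MPC = 1 − MPS = 1 − 0.52 = 0.48.
Spending multiplier = 1/(1 − c(1−t)) = 1/(1 − 0.48×0.74) = 1/0.6448 ≈ 1.551.
ΔY = k × ΔG = (+£491 billion) / 0.6448 ≈ +£761 billion.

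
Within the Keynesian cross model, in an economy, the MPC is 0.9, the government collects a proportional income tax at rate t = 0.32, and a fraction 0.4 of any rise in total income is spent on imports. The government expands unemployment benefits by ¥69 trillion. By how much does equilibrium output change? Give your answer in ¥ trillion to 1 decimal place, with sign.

The transfer change shifts disposable income by +¥69 trillion, so first-round consumption changes by c·ΔTR = 0.9 × (+¥69 trillion) = +¥62.1 trillion.
Expenditure multiplier = 1/(1 − c(1−t) + m) = 1/(1 − 0.9×0.68 + 0.4) = 1/0.788 ≈ 1.269.
The transfer multiplier is c × k ≈ 1.142, so ΔY = k × (c·ΔTR) = (+¥62.1 trillion) / 0.788 ≈ +¥78.8 trillion.

+¥78.8 trillion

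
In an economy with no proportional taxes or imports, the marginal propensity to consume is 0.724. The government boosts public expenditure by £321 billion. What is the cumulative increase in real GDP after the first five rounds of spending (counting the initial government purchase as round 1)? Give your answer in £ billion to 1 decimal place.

Round 1 adds ΔG = £321 billion; each later round is MPC = 0.724 times the previous.
After 5 rounds: 321 + 232.404 + 168.260496 + 121.820599104 + 88.198113751296 = ΔG·(1 − c^5)/(1 − c) = 321 × (1 − 0.198926586778624)/0.276 ≈ £931.7 billion.

£931.7 billion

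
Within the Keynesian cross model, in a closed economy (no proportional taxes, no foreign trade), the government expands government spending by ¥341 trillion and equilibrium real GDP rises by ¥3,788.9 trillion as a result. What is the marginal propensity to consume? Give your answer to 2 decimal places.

0.91

Implied spending multiplier k = ΔY/ΔG = 3,788.9/341 ≈ 11.1111.
Since k = 1/(1 − MPC), MPC = 1 − 1/k = 1 − ΔG/ΔY = 1 − 341/3,788.9 ≈ 0.91.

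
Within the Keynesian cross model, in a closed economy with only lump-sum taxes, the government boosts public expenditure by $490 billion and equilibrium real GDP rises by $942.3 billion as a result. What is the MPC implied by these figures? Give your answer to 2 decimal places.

0.48

Implied spending multiplier k = ΔY/ΔG = 942.3/490 ≈ 1.9231.
Since k = 1/(1 − MPC), MPC = 1 − 1/k = 1 − ΔG/ΔY = 1 − 490/942.3 ≈ 0.48.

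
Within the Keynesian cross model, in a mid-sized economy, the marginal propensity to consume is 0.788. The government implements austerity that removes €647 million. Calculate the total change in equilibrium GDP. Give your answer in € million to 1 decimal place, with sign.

−€3,051.9 million

Government-spending multiplier = 1/(1 − MPC) = 1/(1 − 0.788) = 1/0.212 ≈ 4.717.
ΔY = k × ΔG = (−€647 million) / 0.212 ≈ −€3,051.9 million.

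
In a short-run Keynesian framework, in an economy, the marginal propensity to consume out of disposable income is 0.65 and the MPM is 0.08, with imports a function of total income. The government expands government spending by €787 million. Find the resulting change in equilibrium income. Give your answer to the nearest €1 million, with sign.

+€1,830 million

Government-spending multiplier = 1/(1 − c + m) = 1/(1 − 0.65 + 0.08) = 1/0.43 ≈ 2.326.
ΔY = k × ΔG = (+€787 million) / 0.43 ≈ +€1,830 million.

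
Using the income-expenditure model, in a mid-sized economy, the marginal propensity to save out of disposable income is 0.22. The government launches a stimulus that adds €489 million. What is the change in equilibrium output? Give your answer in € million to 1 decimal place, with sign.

+€2,222.7 million

MPC = 1 − MPS = 1 − 0.22 = 0.78.
Government-spending multiplier = 1/(1 − MPC) = 1/(1 − 0.78) = 1/0.22 ≈ 4.545.
ΔY = k × ΔG = (+€489 million) / 0.22 ≈ +€2,222.7 million.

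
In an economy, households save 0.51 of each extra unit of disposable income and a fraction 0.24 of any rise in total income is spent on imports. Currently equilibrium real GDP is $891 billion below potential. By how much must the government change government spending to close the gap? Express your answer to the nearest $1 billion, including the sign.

MPC = 1 − MPS = 1 − 0.51 = 0.49.
Spending multiplier = 1/(1 − c + m) = 1/(1 − 0.49 + 0.24) = 1/0.75 ≈ 1.333.
Need ΔY = +$891 billion, so ΔG = ΔY/k = (+$891 billion) × 0.75 ≈ +$668 billion.
The government should increase government spending by $668 billion.

+$668 billion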